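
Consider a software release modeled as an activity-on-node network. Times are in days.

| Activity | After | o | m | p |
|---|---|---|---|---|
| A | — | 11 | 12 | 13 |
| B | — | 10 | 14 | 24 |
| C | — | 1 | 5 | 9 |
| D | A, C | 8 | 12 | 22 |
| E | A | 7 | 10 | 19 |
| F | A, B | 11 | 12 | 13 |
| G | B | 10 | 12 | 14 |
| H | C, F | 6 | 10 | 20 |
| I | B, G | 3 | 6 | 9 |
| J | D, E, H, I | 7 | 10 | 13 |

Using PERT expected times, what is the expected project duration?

48 days

te_A = (11 + 4·12 + 13)/6 = 72/6 = 12
te_B = (10 + 4·14 + 24)/6 = 90/6 = 15
te_C = (1 + 4·5 + 9)/6 = 30/6 = 5
te_D = (8 + 4·12 + 22)/6 = 78/6 = 13
te_E = (7 + 4·10 + 19)/6 = 66/6 = 11
te_F = (11 + 4·12 + 13)/6 = 72/6 = 12
te_G = (10 + 4·12 + 14)/6 = 72/6 = 12
te_H = (6 + 4·10 + 20)/6 = 66/6 = 11
te_I = (3 + 4·6 + 9)/6 = 36/6 = 6
te_J = (7 + 4·10 + 13)/6 = 60/6 = 10

Forward pass:
ES_A = 0; EF_A = 12
ES_B = 0; EF_B = 15
ES_C = 0; EF_C = 5
ES_D = max(EF_A=12, EF_C=5) = 12; EF_D = 12+13 = 25
ES_E = 12; EF_E = 12+11 = 23
ES_F = max(EF_A=12, EF_B=15) = 15; EF_F = 15+12 = 27
ES_G = 15; EF_G = 15+12 = 27
ES_H = max(EF_C=5, EF_F=27) = 27; EF_H = 27+11 = 38
ES_I = max(EF_B=15, EF_G=27) = 27; EF_I = 27+6 = 33
ES_J = max(EF_D=25, EF_E=23, EF_H=38, EF_I=33) = 38; EF_J = 38+10 = 48
Expected project duration μ = 48 days. Critical path: B → F → H → J.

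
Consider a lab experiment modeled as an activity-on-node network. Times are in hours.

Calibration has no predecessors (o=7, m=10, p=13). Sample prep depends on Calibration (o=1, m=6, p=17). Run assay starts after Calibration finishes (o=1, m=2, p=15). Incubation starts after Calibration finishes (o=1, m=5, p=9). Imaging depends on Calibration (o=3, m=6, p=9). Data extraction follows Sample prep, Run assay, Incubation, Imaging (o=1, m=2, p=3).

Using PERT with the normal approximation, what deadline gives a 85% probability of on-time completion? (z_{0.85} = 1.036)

22.0 hours

te_Calibration = (7 + 4·10 + 13)/6 = 60/6 = 10; σ²_Calibration = ((13−7)/6)² = 1.000
te_Sample prep = (1 + 4·6 + 17)/6 = 42/6 = 7; σ²_Sample prep = ((17−1)/6)² = 7.111
te_Run assay = (1 + 4·2 + 15)/6 = 24/6 = 4; σ²_Run assay = ((15−1)/6)² = 5.444
te_Incubation = (1 + 4·5 + 9)/6 = 30/6 = 5; σ²_Incubation = ((9−1)/6)² = 1.778
te_Imaging = (3 + 4·6 + 9)/6 = 36/6 = 6; σ²_Imaging = ((9−3)/6)² = 1.000
te_Data extraction = (1 + 4·2 + 3)/6 = 12/6 = 2; σ²_Data extraction = ((3−1)/6)² = 0.111

Forward pass:
ES_Calibration = 0; EF_Calibration = 10
ES_Sample prep = 10; EF_Sample prep = 10+7 = 17
ES_Run assay = 10; EF_Run assay = 10+4 = 14
ES_Incubation = 10; EF_Incubation = 10+5 = 15
ES_Imaging = 10; EF_Imaging = 10+6 = 16
ES_Data extraction = max(EF_Sample prep=17, EF_Run assay=14, EF_Incubation=15, EF_Imaging=16) = 17; EF_Data extraction = 17+2 = 19
Expected project duration μ = 19 hours. Critical path: Calibration → Sample prep → Data extraction.

Variance along critical path = 1.000 + 7.111 + 0.111 = 8.222; σ = 2.867 hours.
D = μ + z·σ = 19 + 1.036·2.867 = 22.0 hours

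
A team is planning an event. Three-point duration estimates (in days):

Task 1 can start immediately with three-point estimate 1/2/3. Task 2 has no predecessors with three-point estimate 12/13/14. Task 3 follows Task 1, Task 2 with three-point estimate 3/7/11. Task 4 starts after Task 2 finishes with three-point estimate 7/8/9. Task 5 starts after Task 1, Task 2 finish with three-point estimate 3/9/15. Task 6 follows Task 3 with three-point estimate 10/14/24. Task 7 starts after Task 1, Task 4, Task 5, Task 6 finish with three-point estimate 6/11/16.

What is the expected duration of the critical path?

46 days

te_Task 1 = (1 + 4·2 + 3)/6 = 12/6 = 2
te_Task 2 = (12 + 4·13 + 14)/6 = 78/6 = 13
te_Task 3 = (3 + 4·7 + 11)/6 = 42/6 = 7
te_Task 4 = (7 + 4·8 + 9)/6 = 48/6 = 8
te_Task 5 = (3 + 4·9 + 15)/6 = 54/6 = 9
te_Task 6 = (10 + 4·14 + 24)/6 = 90/6 = 15
te_Task 7 = (6 + 4·11 + 16)/6 = 66/6 = 11

Forward pass:
ES_Task 1 = 0; EF_Task 1 = 2
ES_Task 2 = 0; EF_Task 2 = 13
ES_Task 3 = max(EF_Task 1=2, EF_Task 2=13) = 13; EF_Task 3 = 13+7 = 20
ES_Task 4 = 13; EF_Task 4 = 13+8 = 21
ES_Task 5 = max(EF_Task 1=2, EF_Task 2=13) = 13; EF_Task 5 = 13+9 = 22
ES_Task 6 = 20; EF_Task 6 = 20+15 = 35
ES_Task 7 = max(EF_Task 1=2, EF_Task 4=21, EF_Task 5=22, EF_Task 6=35) = 35; EF_Task 7 = 35+11 = 46
Expected project duration μ = 46 days. Critical path: Task 2 → Task 3 → Task 6 → Task 7.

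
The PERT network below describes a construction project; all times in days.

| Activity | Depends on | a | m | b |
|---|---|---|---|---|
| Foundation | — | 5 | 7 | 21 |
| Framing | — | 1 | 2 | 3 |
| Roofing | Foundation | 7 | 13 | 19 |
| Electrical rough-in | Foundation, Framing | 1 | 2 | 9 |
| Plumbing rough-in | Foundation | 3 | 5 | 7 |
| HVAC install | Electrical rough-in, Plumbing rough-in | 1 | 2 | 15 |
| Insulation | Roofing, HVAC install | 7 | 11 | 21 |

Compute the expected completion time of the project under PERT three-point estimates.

34 days

te_Foundation = (5 + 4·7 + 21)/6 = 54/6 = 9
te_Framing = (1 + 4·2 + 3)/6 = 12/6 = 2
te_Roofing = (7 + 4·13 + 19)/6 = 78/6 = 13
te_Electrical rough-in = (1 + 4·2 + 9)/6 = 18/6 = 3
te_Plumbing rough-in = (3 + 4·5 + 7)/6 = 30/6 = 5
te_HVAC install = (1 + 4·2 + 15)/6 = 24/6 = 4
te_Insulation = (7 + 4·11 + 21)/6 = 72/6 = 12

Forward pass:
ES_Foundation = 0; EF_Foundation = 9
ES_Framing = 0; EF_Framing = 2
ES_Roofing = 9; EF_Roofing = 9+13 = 22
ES_Electrical rough-in = max(EF_Foundation=9, EF_Framing=2) = 9; EF_Electrical rough-in = 9+3 = 12
ES_Plumbing rough-in = 9; EF_Plumbing rough-in = 9+5 = 14
ES_HVAC install = max(EF_Electrical rough-in=12, EF_Plumbing rough-in=14) = 14; EF_HVAC install = 14+4 = 18
ES_Insulation = max(EF_Roofing=22, EF_HVAC install=18) = 22; EF_Insulation = 22+12 = 34
Expected project duration μ = 34 days. Critical path: Foundation → Roofing → Insulation.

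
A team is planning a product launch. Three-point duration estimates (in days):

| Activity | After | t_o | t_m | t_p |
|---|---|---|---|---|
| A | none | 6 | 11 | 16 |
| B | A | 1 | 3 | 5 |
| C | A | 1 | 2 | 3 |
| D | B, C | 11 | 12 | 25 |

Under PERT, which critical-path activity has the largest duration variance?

D

te_A = (6 + 4·11 + 16)/6 = 66/6 = 11; σ²_A = ((16−6)/6)² = 2.778
te_B = (1 + 4·3 + 5)/6 = 18/6 = 3; σ²_B = ((5−1)/6)² = 0.444
te_C = (1 + 4·2 + 3)/6 = 12/6 = 2; σ²_C = ((3−1)/6)² = 0.111
te_D = (11 + 4·12 + 25)/6 = 84/6 = 14; σ²_D = ((25−11)/6)² = 5.444

Forward pass:
ES_A = 0; EF_A = 11
ES_B = 11; EF_B = 11+3 = 14
ES_C = 11; EF_C = 11+2 = 13
ES_D = max(EF_B=14, EF_C=13) = 14; EF_D = 14+14 = 28
Expected project duration μ = 28 days. Critical path: A → B → D.

Variances on critical path: σ²_A=2.778, σ²_B=0.444, σ²_D=5.444.
Largest is σ²_D = 5.444.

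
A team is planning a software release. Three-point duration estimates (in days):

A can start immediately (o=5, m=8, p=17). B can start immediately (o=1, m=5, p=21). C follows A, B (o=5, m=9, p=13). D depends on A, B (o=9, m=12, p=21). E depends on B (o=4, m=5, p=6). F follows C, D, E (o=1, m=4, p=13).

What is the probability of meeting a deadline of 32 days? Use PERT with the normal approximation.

te_A = (5 + 4·8 + 17)/6 = 54/6 = 9; σ²_A = ((17−5)/6)² = 4.000
te_B = (1 + 4·5 + 21)/6 = 42/6 = 7; σ²_B = ((21−1)/6)² = 11.111
te_C = (5 + 4·9 + 13)/6 = 54/6 = 9; σ²_C = ((13−5)/6)² = 1.778
te_D = (9 + 4·12 + 21)/6 = 78/6 = 13; σ²_D = ((21−9)/6)² = 4.000
te_E = (4 + 4·5 + 6)/6 = 30/6 = 5; σ²_E = ((6−4)/6)² = 0.111
te_F = (1 + 4·4 + 13)/6 = 30/6 = 5; σ²_F = ((13−1)/6)² = 4.000

Forward pass:
ES_A = 0; EF_A = 9
ES_B = 0; EF_B = 7
ES_C = max(EF_A=9, EF_B=7) = 9; EF_C = 9+9 = 18
ES_D = max(EF_A=9, EF_B=7) = 9; EF_D = 9+13 = 22
ES_E = 7; EF_E = 7+5 = 12
ES_F = max(EF_C=18, EF_D=22, EF_E=12) = 22; EF_F = 22+5 = 27
Expected project duration μ = 27 days. Critical path: A → D → F.

Variance along critical path = 4.000 + 4.000 + 4.000 = 12.000; σ = √12.000 = 3.464 days.
Z = (32 − 27) / 3.464 = 1.443
P(T ≤ 32) = Φ(1.443) ≈ 0.926

0.926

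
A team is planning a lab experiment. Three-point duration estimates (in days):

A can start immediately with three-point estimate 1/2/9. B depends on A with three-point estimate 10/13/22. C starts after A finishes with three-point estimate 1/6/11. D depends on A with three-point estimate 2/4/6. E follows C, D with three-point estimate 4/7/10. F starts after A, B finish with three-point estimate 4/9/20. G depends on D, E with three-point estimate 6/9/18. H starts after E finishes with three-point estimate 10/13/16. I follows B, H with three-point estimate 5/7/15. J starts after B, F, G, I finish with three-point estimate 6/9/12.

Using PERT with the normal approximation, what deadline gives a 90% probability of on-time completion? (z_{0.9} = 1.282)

te_A = (1 + 4·2 + 9)/6 = 18/6 = 3; σ²_A = ((9−1)/6)² = 1.778
te_B = (10 + 4·13 + 22)/6 = 84/6 = 14; σ²_B = ((22−10)/6)² = 4.000
te_C = (1 + 4·6 + 11)/6 = 36/6 = 6; σ²_C = ((11−1)/6)² = 2.778
te_D = (2 + 4·4 + 6)/6 = 24/6 = 4; σ²_D = ((6−2)/6)² = 0.444
te_E = (4 + 4·7 + 10)/6 = 42/6 = 7; σ²_E = ((10−4)/6)² = 1.000
te_F = (4 + 4·9 + 20)/6 = 60/6 = 10; σ²_F = ((20−4)/6)² = 7.111
te_G = (6 + 4·9 + 18)/6 = 60/6 = 10; σ²_G = ((18−6)/6)² = 4.000
te_H = (10 + 4·13 + 16)/6 = 78/6 = 13; σ²_H = ((16−10)/6)² = 1.000
te_I = (5 + 4·7 + 15)/6 = 48/6 = 8; σ²_I = ((15−5)/6)² = 2.778
te_J = (6 + 4·9 + 12)/6 = 54/6 = 9; σ²_J = ((12−6)/6)² = 1.000

Forward pass:
ES_A = 0; EF_A = 3
ES_B = 3; EF_B = 3+14 = 17
ES_C = 3; EF_C = 3+6 = 9
ES_D = 3; EF_D = 3+4 = 7
ES_E = max(EF_C=9, EF_D=7) = 9; EF_E = 9+7 = 16
ES_F = max(EF_A=3, EF_B=17) = 17; EF_F = 17+10 = 27
ES_G = max(EF_D=7, EF_E=16) = 16; EF_G = 16+10 = 26
ES_H = 16; EF_H = 16+13 = 29
ES_I = max(EF_B=17, EF_H=29) = 29; EF_I = 29+8 = 37
ES_J = max(EF_B=17, EF_F=27, EF_G=26, EF_I=37) = 37; EF_J = 37+9 = 46
Expected project duration μ = 46 days. Critical path: A → C → E → H → I → J.

Variance along critical path = 1.778 + 2.778 + 1.000 + 1.000 + 2.778 + 1.000 = 10.333; σ = 3.215 days.
D = μ + z·σ = 46 + 1.282·3.215 = 50.1 days

50.1 days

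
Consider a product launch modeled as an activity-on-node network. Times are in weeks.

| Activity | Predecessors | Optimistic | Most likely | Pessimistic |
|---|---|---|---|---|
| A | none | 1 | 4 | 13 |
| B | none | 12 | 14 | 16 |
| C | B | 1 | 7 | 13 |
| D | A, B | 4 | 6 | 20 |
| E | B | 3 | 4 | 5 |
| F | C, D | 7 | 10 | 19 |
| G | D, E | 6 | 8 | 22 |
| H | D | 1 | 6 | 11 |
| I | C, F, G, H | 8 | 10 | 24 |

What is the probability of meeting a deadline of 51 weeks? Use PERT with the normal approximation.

te_A = (1 + 4·4 + 13)/6 = 30/6 = 5; σ²_A = ((13−1)/6)² = 4.000
te_B = (12 + 4·14 + 16)/6 = 84/6 = 14; σ²_B = ((16−12)/6)² = 0.444
te_C = (1 + 4·7 + 13)/6 = 42/6 = 7; σ²_C = ((13−1)/6)² = 4.000
te_D = (4 + 4·6 + 20)/6 = 48/6 = 8; σ²_D = ((20−4)/6)² = 7.111
te_E = (3 + 4·4 + 5)/6 = 24/6 = 4; σ²_E = ((5−3)/6)² = 0.111
te_F = (7 + 4·10 + 19)/6 = 66/6 = 11; σ²_F = ((19−7)/6)² = 4.000
te_G = (6 + 4·8 + 22)/6 = 60/6 = 10; σ²_G = ((22−6)/6)² = 7.111
te_H = (1 + 4·6 + 11)/6 = 36/6 = 6; σ²_H = ((11−1)/6)² = 2.778
te_I = (8 + 4·10 + 24)/6 = 72/6 = 12; σ²_I = ((24−8)/6)² = 7.111

Forward pass:
ES_A = 0; EF_A = 5
ES_B = 0; EF_B = 14
ES_C = 14; EF_C = 14+7 = 21
ES_D = max(EF_A=5, EF_B=14) = 14; EF_D = 14+8 = 22
ES_E = 14; EF_E = 14+4 = 18
ES_F = max(EF_C=21, EF_D=22) = 22; EF_F = 22+11 = 33
ES_G = max(EF_D=22, EF_E=18) = 22; EF_G = 22+10 = 32
ES_H = 22; EF_H = 22+6 = 28
ES_I = max(EF_C=21, EF_F=33, EF_G=32, EF_H=28) = 33; EF_I = 33+12 = 45
Expected project duration μ = 45 weeks. Critical path: B → D → F → I.

Variance along critical path = 0.444 + 7.111 + 4.000 + 7.111 = 18.667; σ = √18.667 = 4.320 weeks.
Z = (51 − 45) / 4.320 = 1.389
P(T ≤ 51) = Φ(1.389) ≈ 0.918

0.918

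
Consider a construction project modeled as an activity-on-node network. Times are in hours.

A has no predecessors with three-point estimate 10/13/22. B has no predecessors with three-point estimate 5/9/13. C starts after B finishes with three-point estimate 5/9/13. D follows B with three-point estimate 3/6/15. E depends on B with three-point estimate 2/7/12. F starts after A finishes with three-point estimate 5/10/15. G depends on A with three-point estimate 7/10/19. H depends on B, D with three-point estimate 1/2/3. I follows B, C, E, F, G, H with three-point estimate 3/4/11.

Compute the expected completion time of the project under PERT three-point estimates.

te_A = (10 + 4·13 + 22)/6 = 84/6 = 14
te_B = (5 + 4·9 + 13)/6 = 54/6 = 9
te_C = (5 + 4·9 + 13)/6 = 54/6 = 9
te_D = (3 + 4·6 + 15)/6 = 42/6 = 7
te_E = (2 + 4·7 + 12)/6 = 42/6 = 7
te_F = (5 + 4·10 + 15)/6 = 60/6 = 10
te_G = (7 + 4·10 + 19)/6 = 66/6 = 11
te_H = (1 + 4·2 + 3)/6 = 12/6 = 2
te_I = (3 + 4·4 + 11)/6 = 30/6 = 5

Forward pass:
ES_A = 0; EF_A = 14
ES_B = 0; EF_B = 9
ES_C = 9; EF_C = 9+9 = 18
ES_D = 9; EF_D = 9+7 = 16
ES_E = 9; EF_E = 9+7 = 16
ES_F = 14; EF_F = 14+10 = 24
ES_G = 14; EF_G = 14+11 = 25
ES_H = max(EF_B=9, EF_D=16) = 16; EF_H = 16+2 = 18
ES_I = max(EF_B=9, EF_C=18, EF_E=16, EF_F=24, EF_G=25, EF_H=18) = 25; EF_I = 25+5 = 30
Expected project duration μ = 30 hours. Critical path: A → G → I.

30 hours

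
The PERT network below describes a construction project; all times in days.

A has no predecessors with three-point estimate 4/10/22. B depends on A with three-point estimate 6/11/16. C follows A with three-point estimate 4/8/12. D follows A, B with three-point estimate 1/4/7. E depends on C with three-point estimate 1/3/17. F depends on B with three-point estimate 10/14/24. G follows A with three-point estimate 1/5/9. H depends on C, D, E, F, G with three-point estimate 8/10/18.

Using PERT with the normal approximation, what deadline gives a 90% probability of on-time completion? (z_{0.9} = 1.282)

53.7 days

te_A = (4 + 4·10 + 22)/6 = 66/6 = 11; σ²_A = ((22−4)/6)² = 9.000
te_B = (6 + 4·11 + 16)/6 = 66/6 = 11; σ²_B = ((16−6)/6)² = 2.778
te_C = (4 + 4·8 + 12)/6 = 48/6 = 8; σ²_C = ((12−4)/6)² = 1.778
te_D = (1 + 4·4 + 7)/6 = 24/6 = 4; σ²_D = ((7−1)/6)² = 1.000
te_E = (1 + 4·3 + 17)/6 = 30/6 = 5; σ²_E = ((17−1)/6)² = 7.111
te_F = (10 + 4·14 + 24)/6 = 90/6 = 15; σ²_F = ((24−10)/6)² = 5.444
te_G = (1 + 4·5 + 9)/6 = 30/6 = 5; σ²_G = ((9−1)/6)² = 1.778
te_H = (8 + 4·10 + 18)/6 = 66/6 = 11; σ²_H = ((18−8)/6)² = 2.778

Forward pass:
ES_A = 0; EF_A = 11
ES_B = 11; EF_B = 11+11 = 22
ES_C = 11; EF_C = 11+8 = 19
ES_D = max(EF_A=11, EF_B=22) = 22; EF_D = 22+4 = 26
ES_E = 19; EF_E = 19+5 = 24
ES_F = 22; EF_F = 22+15 = 37
ES_G = 11; EF_G = 11+5 = 16
ES_H = max(EF_C=19, EF_D=26, EF_E=24, EF_F=37, EF_G=16) = 37; EF_H = 37+11 = 48
Expected project duration μ = 48 days. Critical path: A → B → F → H.

Variance along critical path = 9.000 + 2.778 + 5.444 + 2.778 = 20.000; σ = 4.472 days.
D = μ + z·σ = 48 + 1.282·4.472 = 53.7 days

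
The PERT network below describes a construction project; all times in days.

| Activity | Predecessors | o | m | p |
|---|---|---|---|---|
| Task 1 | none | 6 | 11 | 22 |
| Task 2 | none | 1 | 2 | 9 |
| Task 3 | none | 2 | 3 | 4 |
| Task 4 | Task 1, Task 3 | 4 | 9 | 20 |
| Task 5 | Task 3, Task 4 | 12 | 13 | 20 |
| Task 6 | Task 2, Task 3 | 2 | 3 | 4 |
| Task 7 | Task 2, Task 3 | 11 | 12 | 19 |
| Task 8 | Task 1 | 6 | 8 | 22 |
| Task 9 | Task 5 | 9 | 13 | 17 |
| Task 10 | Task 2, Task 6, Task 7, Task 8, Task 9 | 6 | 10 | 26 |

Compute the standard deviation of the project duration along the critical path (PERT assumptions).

te_Task 1 = (6 + 4·11 + 22)/6 = 72/6 = 12; σ²_Task 1 = ((22−6)/6)² = 7.111
te_Task 2 = (1 + 4·2 + 9)/6 = 18/6 = 3; σ²_Task 2 = ((9−1)/6)² = 1.778
te_Task 3 = (2 + 4·3 + 4)/6 = 18/6 = 3; σ²_Task 3 = ((4−2)/6)² = 0.111
te_Task 4 = (4 + 4·9 + 20)/6 = 60/6 = 10; σ²_Task 4 = ((20−4)/6)² = 7.111
te_Task 5 = (12 + 4·13 + 20)/6 = 84/6 = 14; σ²_Task 5 = ((20−12)/6)² = 1.778
te_Task 6 = (2 + 4·3 + 4)/6 = 18/6 = 3; σ²_Task 6 = ((4−2)/6)² = 0.111
te_Task 7 = (11 + 4·12 + 19)/6 = 78/6 = 13; σ²_Task 7 = ((19−11)/6)² = 1.778
te_Task 8 = (6 + 4·8 + 22)/6 = 60/6 = 10; σ²_Task 8 = ((22−6)/6)² = 7.111
te_Task 9 = (9 + 4·13 + 17)/6 = 78/6 = 13; σ²_Task 9 = ((17−9)/6)² = 1.778
te_Task 10 = (6 + 4·10 + 26)/6 = 72/6 = 12; σ²_Task 10 = ((26−6)/6)² = 11.111

Forward pass:
ES_Task 1 = 0; EF_Task 1 = 12
ES_Task 2 = 0; EF_Task 2 = 3
ES_Task 3 = 0; EF_Task 3 = 3
ES_Task 4 = max(EF_Task 1=12, EF_Task 3=3) = 12; EF_Task 4 = 12+10 = 22
ES_Task 5 = max(EF_Task 3=3, EF_Task 4=22) = 22; EF_Task 5 = 22+14 = 36
ES_Task 6 = max(EF_Task 2=3, EF_Task 3=3) = 3; EF_Task 6 = 3+3 = 6
ES_Task 7 = max(EF_Task 2=3, EF_Task 3=3) = 3; EF_Task 7 = 3+13 = 16
ES_Task 8 = 12; EF_Task 8 = 12+10 = 22
ES_Task 9 = 36; EF_Task 9 = 36+13 = 49
ES_Task 10 = max(EF_Task 2=3, EF_Task 6=6, EF_Task 7=16, EF_Task 8=22, EF_Task 9=49) = 49; EF_Task 10 = 49+12 = 61
Expected project duration μ = 61 days. Critical path: Task 1 → Task 4 → Task 5 → Task 9 → Task 10.

Variance along critical path = 7.111 + 7.111 + 1.778 + 1.778 + 11.111 = 28.889
σ = √28.889 = 5.375 days

5.37 days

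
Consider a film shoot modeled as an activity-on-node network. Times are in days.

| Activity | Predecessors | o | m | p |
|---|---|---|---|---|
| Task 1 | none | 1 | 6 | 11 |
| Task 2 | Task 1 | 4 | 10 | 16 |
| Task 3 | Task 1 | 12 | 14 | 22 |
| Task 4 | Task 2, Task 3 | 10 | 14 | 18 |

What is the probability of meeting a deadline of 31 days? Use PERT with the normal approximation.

te_Task 1 = (1 + 4·6 + 11)/6 = 36/6 = 6; σ²_Task 1 = ((11−1)/6)² = 2.778
te_Task 2 = (4 + 4·10 + 16)/6 = 60/6 = 10; σ²_Task 2 = ((16−4)/6)² = 4.000
te_Task 3 = (12 + 4·14 + 22)/6 = 90/6 = 15; σ²_Task 3 = ((22−12)/6)² = 2.778
te_Task 4 = (10 + 4·14 + 18)/6 = 84/6 = 14; σ²_Task 4 = ((18−10)/6)² = 1.778

Forward pass:
ES_Task 1 = 0; EF_Task 1 = 6
ES_Task 2 = 6; EF_Task 2 = 6+10 = 16
ES_Task 3 = 6; EF_Task 3 = 6+15 = 21
ES_Task 4 = max(EF_Task 2=16, EF_Task 3=21) = 21; EF_Task 4 = 21+14 = 35
Expected project duration μ = 35 days. Critical path: Task 1 → Task 3 → Task 4.

Variance along critical path = 2.778 + 2.778 + 1.778 = 7.333; σ = √7.333 = 2.708 days.
Z = (31 − 35) / 2.708 = -1.477
P(T ≤ 31) = Φ(-1.477) ≈ 0.070

0.070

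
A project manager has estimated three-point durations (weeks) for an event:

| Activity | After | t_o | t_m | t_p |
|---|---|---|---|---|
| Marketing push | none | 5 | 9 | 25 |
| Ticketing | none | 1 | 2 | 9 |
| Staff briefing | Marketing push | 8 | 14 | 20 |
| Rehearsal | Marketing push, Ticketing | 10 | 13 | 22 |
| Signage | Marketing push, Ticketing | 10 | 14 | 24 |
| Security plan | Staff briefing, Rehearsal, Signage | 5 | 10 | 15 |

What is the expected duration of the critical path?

te_Marketing push = (5 + 4·9 + 25)/6 = 66/6 = 11
te_Ticketing = (1 + 4·2 + 9)/6 = 18/6 = 3
te_Staff briefing = (8 + 4·14 + 20)/6 = 84/6 = 14
te_Rehearsal = (10 + 4·13 + 22)/6 = 84/6 = 14
te_Signage = (10 + 4·14 + 24)/6 = 90/6 = 15
te_Security plan = (5 + 4·10 + 15)/6 = 60/6 = 10

Forward pass:
ES_Marketing push = 0; EF_Marketing push = 11
ES_Ticketing = 0; EF_Ticketing = 3
ES_Staff briefing = 11; EF_Staff briefing = 11+14 = 25
ES_Rehearsal = max(EF_Marketing push=11, EF_Ticketing=3) = 11; EF_Rehearsal = 11+14 = 25
ES_Signage = max(EF_Marketing push=11, EF_Ticketing=3) = 11; EF_Signage = 11+15 = 26
ES_Security plan = max(EF_Staff briefing=25, EF_Rehearsal=25, EF_Signage=26) = 26; EF_Security plan = 26+10 = 36
Expected project duration μ = 36 weeks. Critical path: Marketing push → Signage → Security plan.

36 weeks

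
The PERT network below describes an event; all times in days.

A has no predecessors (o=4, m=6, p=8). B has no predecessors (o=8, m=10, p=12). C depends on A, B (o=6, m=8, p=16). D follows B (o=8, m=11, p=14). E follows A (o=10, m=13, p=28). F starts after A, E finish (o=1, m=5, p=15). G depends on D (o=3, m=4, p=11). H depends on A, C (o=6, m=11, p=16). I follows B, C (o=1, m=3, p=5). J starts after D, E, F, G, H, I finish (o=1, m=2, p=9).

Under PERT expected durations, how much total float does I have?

te_A = (4 + 4·6 + 8)/6 = 36/6 = 6
te_B = (8 + 4·10 + 12)/6 = 60/6 = 10
te_C = (6 + 4·8 + 16)/6 = 54/6 = 9
te_D = (8 + 4·11 + 14)/6 = 66/6 = 11
te_E = (10 + 4·13 + 28)/6 = 90/6 = 15
te_F = (1 + 4·5 + 15)/6 = 36/6 = 6
te_G = (3 + 4·4 + 11)/6 = 30/6 = 5
te_H = (6 + 4·11 + 16)/6 = 66/6 = 11
te_I = (1 + 4·3 + 5)/6 = 18/6 = 3
te_J = (1 + 4·2 + 9)/6 = 18/6 = 3

Forward pass:
ES_A = 0; EF_A = 6
ES_B = 0; EF_B = 10
ES_C = max(EF_A=6, EF_B=10) = 10; EF_C = 10+9 = 19
ES_D = 10; EF_D = 10+11 = 21
ES_E = 6; EF_E = 6+15 = 21
ES_F = max(EF_A=6, EF_E=21) = 21; EF_F = 21+6 = 27
ES_G = 21; EF_G = 21+5 = 26
ES_H = max(EF_A=6, EF_C=19) = 19; EF_H = 19+11 = 30
ES_I = max(EF_B=10, EF_C=19) = 19; EF_I = 19+3 = 22
ES_J = max(EF_D=21, EF_E=21, EF_F=27, EF_G=26, EF_H=30, EF_I=22) = 30; EF_J = 30+3 = 33
Expected project duration μ = 33 days. Critical path: B → C → H → J.

Backward pass:
LF_J = 33; LS_J = 33−3 = 30
LF_I = LS_J = 30; LS_I = 30−3 = 27
LF_H = LS_J = 30; LS_H = 30−11 = 19
LF_G = LS_J = 30; LS_G = 30−5 = 25
LF_F = LS_J = 30; LS_F = 30−6 = 24
LF_E = min(LS_F=24, LS_J=30) = 24; LS_E = 24−15 = 9
LF_D = min(LS_G=25, LS_J=30) = 25; LS_D = 25−11 = 14
LF_C = min(LS_H=19, LS_I=27) = 19; LS_C = 19−9 = 10
LF_B = min(LS_C=10, LS_D=14, LS_I=27) = 10; LS_B = 10−10 = 0
LF_A = min(LS_C=10, LS_E=9, LS_F=24, LS_H=19) = 9; LS_A = 9−6 = 3
Slack_I = LS_I − ES_I = 27 − 19 = 8

8 days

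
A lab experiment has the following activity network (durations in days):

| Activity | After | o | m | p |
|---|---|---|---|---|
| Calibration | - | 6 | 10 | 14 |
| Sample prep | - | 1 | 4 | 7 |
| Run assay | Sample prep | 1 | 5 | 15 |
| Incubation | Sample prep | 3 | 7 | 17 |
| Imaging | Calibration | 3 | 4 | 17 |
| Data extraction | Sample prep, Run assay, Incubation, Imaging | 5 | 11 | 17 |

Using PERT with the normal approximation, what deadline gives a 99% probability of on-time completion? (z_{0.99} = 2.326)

te_Calibration = (6 + 4·10 + 14)/6 = 60/6 = 10; σ²_Calibration = ((14−6)/6)² = 1.778
te_Sample prep = (1 + 4·4 + 7)/6 = 24/6 = 4; σ²_Sample prep = ((7−1)/6)² = 1.000
te_Run assay = (1 + 4·5 + 15)/6 = 36/6 = 6; σ²_Run assay = ((15−1)/6)² = 5.444
te_Incubation = (3 + 4·7 + 17)/6 = 48/6 = 8; σ²_Incubation = ((17−3)/6)² = 5.444
te_Imaging = (3 + 4·4 + 17)/6 = 36/6 = 6; σ²_Imaging = ((17−3)/6)² = 5.444
te_Data extraction = (5 + 4·11 + 17)/6 = 66/6 = 11; σ²_Data extraction = ((17−5)/6)² = 4.000

Forward pass:
ES_Calibration = 0; EF_Calibration = 10
ES_Sample prep = 0; EF_Sample prep = 4
ES_Run assay = 4; EF_Run assay = 4+6 = 10
ES_Incubation = 4; EF_Incubation = 4+8 = 12
ES_Imaging = 10; EF_Imaging = 10+6 = 16
ES_Data extraction = max(EF_Sample prep=4, EF_Run assay=10, EF_Incubation=12, EF_Imaging=16) = 16; EF_Data extraction = 16+11 = 27
Expected project duration μ = 27 days. Critical path: Calibration → Imaging → Data extraction.

Variance along critical path = 1.778 + 5.444 + 4.000 = 11.222; σ = 3.350 days.
D = μ + z·σ = 27 + 2.326·3.350 = 34.8 days

34.8 days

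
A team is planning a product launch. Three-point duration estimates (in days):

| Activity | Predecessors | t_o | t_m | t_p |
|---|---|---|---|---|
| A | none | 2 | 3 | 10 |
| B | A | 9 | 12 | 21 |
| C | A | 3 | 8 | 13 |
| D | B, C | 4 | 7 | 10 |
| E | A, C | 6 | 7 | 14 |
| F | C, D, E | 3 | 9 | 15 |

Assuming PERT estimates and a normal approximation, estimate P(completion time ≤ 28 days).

0.064

te_A = (2 + 4·3 + 10)/6 = 24/6 = 4; σ²_A = ((10−2)/6)² = 1.778
te_B = (9 + 4·12 + 21)/6 = 78/6 = 13; σ²_B = ((21−9)/6)² = 4.000
te_C = (3 + 4·8 + 13)/6 = 48/6 = 8; σ²_C = ((13−3)/6)² = 2.778
te_D = (4 + 4·7 + 10)/6 = 42/6 = 7; σ²_D = ((10−4)/6)² = 1.000
te_E = (6 + 4·7 + 14)/6 = 48/6 = 8; σ²_E = ((14−6)/6)² = 1.778
te_F = (3 + 4·9 + 15)/6 = 54/6 = 9; σ²_F = ((15−3)/6)² = 4.000

Forward pass:
ES_A = 0; EF_A = 4
ES_B = 4; EF_B = 4+13 = 17
ES_C = 4; EF_C = 4+8 = 12
ES_D = max(EF_B=17, EF_C=12) = 17; EF_D = 17+7 = 24
ES_E = max(EF_A=4, EF_C=12) = 12; EF_E = 12+8 = 20
ES_F = max(EF_C=12, EF_D=24, EF_E=20) = 24; EF_F = 24+9 = 33
Expected project duration μ = 33 days. Critical path: A → B → D → F.

Variance along critical path = 1.778 + 4.000 + 1.000 + 4.000 = 10.778; σ = √10.778 = 3.283 days.
Z = (28 − 33) / 3.283 = -1.523
P(T ≤ 28) = Φ(-1.523) ≈ 0.064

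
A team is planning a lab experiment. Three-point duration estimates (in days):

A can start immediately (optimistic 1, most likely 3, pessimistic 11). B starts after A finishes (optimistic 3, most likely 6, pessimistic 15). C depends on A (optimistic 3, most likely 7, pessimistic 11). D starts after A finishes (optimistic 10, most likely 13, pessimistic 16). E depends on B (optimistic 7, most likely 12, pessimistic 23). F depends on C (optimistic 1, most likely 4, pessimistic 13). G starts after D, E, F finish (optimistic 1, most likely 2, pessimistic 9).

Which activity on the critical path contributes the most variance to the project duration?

te_A = (1 + 4·3 + 11)/6 = 24/6 = 4; σ²_A = ((11−1)/6)² = 2.778
te_B = (3 + 4·6 + 15)/6 = 42/6 = 7; σ²_B = ((15−3)/6)² = 4.000
te_C = (3 + 4·7 + 11)/6 = 42/6 = 7; σ²_C = ((11−3)/6)² = 1.778
te_D = (10 + 4·13 + 16)/6 = 78/6 = 13; σ²_D = ((16−10)/6)² = 1.000
te_E = (7 + 4·12 + 23)/6 = 78/6 = 13; σ²_E = ((23−7)/6)² = 7.111
te_F = (1 + 4·4 + 13)/6 = 30/6 = 5; σ²_F = ((13−1)/6)² = 4.000
te_G = (1 + 4·2 + 9)/6 = 18/6 = 3; σ²_G = ((9−1)/6)² = 1.778

Forward pass:
ES_A = 0; EF_A = 4
ES_B = 4; EF_B = 4+7 = 11
ES_C = 4; EF_C = 4+7 = 11
ES_D = 4; EF_D = 4+13 = 17
ES_E = 11; EF_E = 11+13 = 24
ES_F = 11; EF_F = 11+5 = 16
ES_G = max(EF_D=17, EF_E=24, EF_F=16) = 24; EF_G = 24+3 = 27
Expected project duration μ = 27 days. Critical path: A → B → E → G.

Variances on critical path: σ²_A=2.778, σ²_B=4.000, σ²_E=7.111, σ²_G=1.778.
Largest is σ²_E = 7.111.

E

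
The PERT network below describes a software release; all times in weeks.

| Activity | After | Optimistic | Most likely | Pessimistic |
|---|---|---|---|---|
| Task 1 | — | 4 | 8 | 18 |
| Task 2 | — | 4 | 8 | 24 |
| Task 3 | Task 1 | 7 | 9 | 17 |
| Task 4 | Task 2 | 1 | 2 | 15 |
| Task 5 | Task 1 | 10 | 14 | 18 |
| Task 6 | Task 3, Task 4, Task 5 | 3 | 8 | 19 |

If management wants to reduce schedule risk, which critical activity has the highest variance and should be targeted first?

te_Task 1 = (4 + 4·8 + 18)/6 = 54/6 = 9; σ²_Task 1 = ((18−4)/6)² = 5.444
te_Task 2 = (4 + 4·8 + 24)/6 = 60/6 = 10; σ²_Task 2 = ((24−4)/6)² = 11.111
te_Task 3 = (7 + 4·9 + 17)/6 = 60/6 = 10; σ²_Task 3 = ((17−7)/6)² = 2.778
te_Task 4 = (1 + 4·2 + 15)/6 = 24/6 = 4; σ²_Task 4 = ((15−1)/6)² = 5.444
te_Task 5 = (10 + 4·14 + 18)/6 = 84/6 = 14; σ²_Task 5 = ((18−10)/6)² = 1.778
te_Task 6 = (3 + 4·8 + 19)/6 = 54/6 = 9; σ²_Task 6 = ((19−3)/6)² = 7.111

Forward pass:
ES_Task 1 = 0; EF_Task 1 = 9
ES_Task 2 = 0; EF_Task 2 = 10
ES_Task 3 = 9; EF_Task 3 = 9+10 = 19
ES_Task 4 = 10; EF_Task 4 = 10+4 = 14
ES_Task 5 = 9; EF_Task 5 = 9+14 = 23
ES_Task 6 = max(EF_Task 3=19, EF_Task 4=14, EF_Task 5=23) = 23; EF_Task 6 = 23+9 = 32
Expected project duration μ = 32 weeks. Critical path: Task 1 → Task 5 → Task 6.

Variances on critical path: σ²_Task 1=5.444, σ²_Task 5=1.778, σ²_Task 6=7.111.
Largest is σ²_Task 6 = 7.111.

Task 6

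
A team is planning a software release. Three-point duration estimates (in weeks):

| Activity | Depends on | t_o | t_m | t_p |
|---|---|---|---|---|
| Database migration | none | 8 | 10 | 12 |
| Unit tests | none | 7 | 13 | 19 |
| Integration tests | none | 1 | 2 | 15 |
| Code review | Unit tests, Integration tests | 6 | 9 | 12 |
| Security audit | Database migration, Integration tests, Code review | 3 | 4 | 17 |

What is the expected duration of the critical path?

28 weeks

te_Database migration = (8 + 4·10 + 12)/6 = 60/6 = 10
te_Unit tests = (7 + 4·13 + 19)/6 = 78/6 = 13
te_Integration tests = (1 + 4·2 + 15)/6 = 24/6 = 4
te_Code review = (6 + 4·9 + 12)/6 = 54/6 = 9
te_Security audit = (3 + 4·4 + 17)/6 = 36/6 = 6

Forward pass:
ES_Database migration = 0; EF_Database migration = 10
ES_Unit tests = 0; EF_Unit tests = 13
ES_Integration tests = 0; EF_Integration tests = 4
ES_Code review = max(EF_Unit tests=13, EF_Integration tests=4) = 13; EF_Code review = 13+9 = 22
ES_Security audit = max(EF_Database migration=10, EF_Integration tests=4, EF_Code review=22) = 22; EF_Security audit = 22+6 = 28
Expected project duration μ = 28 weeks. Critical path: Unit tests → Code review → Security audit.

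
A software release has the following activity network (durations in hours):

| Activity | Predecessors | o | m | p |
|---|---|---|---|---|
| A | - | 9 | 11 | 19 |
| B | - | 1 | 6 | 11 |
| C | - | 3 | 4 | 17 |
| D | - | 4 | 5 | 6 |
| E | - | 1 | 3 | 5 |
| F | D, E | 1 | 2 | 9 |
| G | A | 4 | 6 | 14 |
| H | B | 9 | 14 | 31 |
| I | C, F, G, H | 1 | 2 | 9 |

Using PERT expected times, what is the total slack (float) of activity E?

te_A = (9 + 4·11 + 19)/6 = 72/6 = 12
te_B = (1 + 4·6 + 11)/6 = 36/6 = 6
te_C = (3 + 4·4 + 17)/6 = 36/6 = 6
te_D = (4 + 4·5 + 6)/6 = 30/6 = 5
te_E = (1 + 4·3 + 5)/6 = 18/6 = 3
te_F = (1 + 4·2 + 9)/6 = 18/6 = 3
te_G = (4 + 4·6 + 14)/6 = 42/6 = 7
te_H = (9 + 4·14 + 31)/6 = 96/6 = 16
te_I = (1 + 4·2 + 9)/6 = 18/6 = 3

Forward pass:
ES_A = 0; EF_A = 12
ES_B = 0; EF_B = 6
ES_C = 0; EF_C = 6
ES_D = 0; EF_D = 5
ES_E = 0; EF_E = 3
ES_F = max(EF_D=5, EF_E=3) = 5; EF_F = 5+3 = 8
ES_G = 12; EF_G = 12+7 = 19
ES_H = 6; EF_H = 6+16 = 22
ES_I = max(EF_C=6, EF_F=8, EF_G=19, EF_H=22) = 22; EF_I = 22+3 = 25
Expected project duration μ = 25 hours. Critical path: B → H → I.

Backward pass:
LF_I = 25; LS_I = 25−3 = 22
LF_H = LS_I = 22; LS_H = 22−16 = 6
LF_G = LS_I = 22; LS_G = 22−7 = 15
LF_F = LS_I = 22; LS_F = 22−3 = 19
LF_E = LS_F = 19; LS_E = 19−3 = 16
LF_D = LS_F = 19; LS_D = 19−5 = 14
LF_C = LS_I = 22; LS_C = 22−6 = 16
LF_B = LS_H = 6; LS_B = 6−6 = 0
LF_A = LS_G = 15; LS_A = 15−12 = 3
Slack_E = LS_E − ES_E = 16 − 0 = 16

16 hours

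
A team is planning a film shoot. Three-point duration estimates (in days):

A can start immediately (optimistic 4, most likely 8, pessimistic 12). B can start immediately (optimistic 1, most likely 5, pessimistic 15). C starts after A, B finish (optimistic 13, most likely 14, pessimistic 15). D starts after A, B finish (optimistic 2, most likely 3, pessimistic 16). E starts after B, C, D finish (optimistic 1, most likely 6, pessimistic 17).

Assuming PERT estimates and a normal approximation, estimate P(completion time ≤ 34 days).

0.952

te_A = (4 + 4·8 + 12)/6 = 48/6 = 8; σ²_A = ((12−4)/6)² = 1.778
te_B = (1 + 4·5 + 15)/6 = 36/6 = 6; σ²_B = ((15−1)/6)² = 5.444
te_C = (13 + 4·14 + 15)/6 = 84/6 = 14; σ²_C = ((15−13)/6)² = 0.111
te_D = (2 + 4·3 + 16)/6 = 30/6 = 5; σ²_D = ((16−2)/6)² = 5.444
te_E = (1 + 4·6 + 17)/6 = 42/6 = 7; σ²_E = ((17−1)/6)² = 7.111

Forward pass:
ES_A = 0; EF_A = 8
ES_B = 0; EF_B = 6
ES_C = max(EF_A=8, EF_B=6) = 8; EF_C = 8+14 = 22
ES_D = max(EF_A=8, EF_B=6) = 8; EF_D = 8+5 = 13
ES_E = max(EF_B=6, EF_C=22, EF_D=13) = 22; EF_E = 22+7 = 29
Expected project duration μ = 29 days. Critical path: A → C → E.

Variance along critical path = 1.778 + 0.111 + 7.111 = 9.000; σ = √9.000 = 3.000 days.
Z = (34 − 29) / 3.000 = 1.667
P(T ≤ 34) = Φ(1.667) ≈ 0.952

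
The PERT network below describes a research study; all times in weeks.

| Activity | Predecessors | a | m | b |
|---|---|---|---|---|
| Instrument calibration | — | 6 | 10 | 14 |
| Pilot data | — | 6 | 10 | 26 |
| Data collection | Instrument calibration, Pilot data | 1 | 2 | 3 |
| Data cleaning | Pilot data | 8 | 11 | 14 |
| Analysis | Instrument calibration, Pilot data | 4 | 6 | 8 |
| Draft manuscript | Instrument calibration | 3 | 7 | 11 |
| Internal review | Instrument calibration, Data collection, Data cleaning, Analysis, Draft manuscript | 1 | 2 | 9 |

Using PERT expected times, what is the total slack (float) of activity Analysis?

5 weeks

te_Instrument calibration = (6 + 4·10 + 14)/6 = 60/6 = 10
te_Pilot data = (6 + 4·10 + 26)/6 = 72/6 = 12
te_Data collection = (1 + 4·2 + 3)/6 = 12/6 = 2
te_Data cleaning = (8 + 4·11 + 14)/6 = 66/6 = 11
te_Analysis = (4 + 4·6 + 8)/6 = 36/6 = 6
te_Draft manuscript = (3 + 4·7 + 11)/6 = 42/6 = 7
te_Internal review = (1 + 4·2 + 9)/6 = 18/6 = 3

Forward pass:
ES_Instrument calibration = 0; EF_Instrument calibration = 10
ES_Pilot data = 0; EF_Pilot data = 12
ES_Data collection = max(EF_Instrument calibration=10, EF_Pilot data=12) = 12; EF_Data collection = 12+2 = 14
ES_Data cleaning = 12; EF_Data cleaning = 12+11 = 23
ES_Analysis = max(EF_Instrument calibration=10, EF_Pilot data=12) = 12; EF_Analysis = 12+6 = 18
ES_Draft manuscript = 10; EF_Draft manuscript = 10+7 = 17
ES_Internal review = max(EF_Instrument calibration=10, EF_Data collection=14, EF_Data cleaning=23, EF_Analysis=18, EF_Draft manuscript=17) = 23; EF_Internal review = 23+3 = 26
Expected project duration μ = 26 weeks. Critical path: Pilot data → Data cleaning → Internal review.

Backward pass:
LF_Internal review = 26; LS_Internal review = 26−3 = 23
LF_Draft manuscript = LS_Internal review = 23; LS_Draft manuscript = 23−7 = 16
LF_Analysis = LS_Internal review = 23; LS_Analysis = 23−6 = 17
LF_Data cleaning = LS_Internal review = 23; LS_Data cleaning = 23−11 = 12
LF_Data collection = LS_Internal review = 23; LS_Data collection = 23−2 = 21
LF_Pilot data = min(LS_Data collection=21, LS_Data cleaning=12, LS_Analysis=17) = 12; LS_Pilot data = 12−12 = 0
LF_Instrument calibration = min(LS_Data collection=21, LS_Analysis=17, LS_Draft manuscript=16, LS_Internal review=23) = 16; LS_Instrument calibration = 16−10 = 6
Slack_Analysis = LS_Analysis − ES_Analysis = 17 − 12 = 5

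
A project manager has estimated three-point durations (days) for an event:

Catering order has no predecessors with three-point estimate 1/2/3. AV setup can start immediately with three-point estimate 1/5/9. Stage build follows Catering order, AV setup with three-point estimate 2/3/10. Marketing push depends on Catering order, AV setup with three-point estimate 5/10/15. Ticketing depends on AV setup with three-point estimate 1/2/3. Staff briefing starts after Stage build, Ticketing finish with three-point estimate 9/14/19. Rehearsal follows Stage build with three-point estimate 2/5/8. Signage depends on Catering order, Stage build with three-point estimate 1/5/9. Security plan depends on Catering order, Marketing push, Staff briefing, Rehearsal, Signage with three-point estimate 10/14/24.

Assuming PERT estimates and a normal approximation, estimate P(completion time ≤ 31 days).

te_Catering order = (1 + 4·2 + 3)/6 = 12/6 = 2; σ²_Catering order = ((3−1)/6)² = 0.111
te_AV setup = (1 + 4·5 + 9)/6 = 30/6 = 5; σ²_AV setup = ((9−1)/6)² = 1.778
te_Stage build = (2 + 4·3 + 10)/6 = 24/6 = 4; σ²_Stage build = ((10−2)/6)² = 1.778
te_Marketing push = (5 + 4·10 + 15)/6 = 60/6 = 10; σ²_Marketing push = ((15−5)/6)² = 2.778
te_Ticketing = (1 + 4·2 + 3)/6 = 12/6 = 2; σ²_Ticketing = ((3−1)/6)² = 0.111
te_Staff briefing = (9 + 4·14 + 19)/6 = 84/6 = 14; σ²_Staff briefing = ((19−9)/6)² = 2.778
te_Rehearsal = (2 + 4·5 + 8)/6 = 30/6 = 5; σ²_Rehearsal = ((8−2)/6)² = 1.000
te_Signage = (1 + 4·5 + 9)/6 = 30/6 = 5; σ²_Signage = ((9−1)/6)² = 1.778
te_Security plan = (10 + 4·14 + 24)/6 = 90/6 = 15; σ²_Security plan = ((24−10)/6)² = 5.444

Forward pass:
ES_Catering order = 0; EF_Catering order = 2
ES_AV setup = 0; EF_AV setup = 5
ES_Stage build = max(EF_Catering order=2, EF_AV setup=5) = 5; EF_Stage build = 5+4 = 9
ES_Marketing push = max(EF_Catering order=2, EF_AV setup=5) = 5; EF_Marketing push = 5+10 = 15
ES_Ticketing = 5; EF_Ticketing = 5+2 = 7
ES_Staff briefing = max(EF_Stage build=9, EF_Ticketing=7) = 9; EF_Staff briefing = 9+14 = 23
ES_Rehearsal = 9; EF_Rehearsal = 9+5 = 14
ES_Signage = max(EF_Catering order=2, EF_Stage build=9) = 9; EF_Signage = 9+5 = 14
ES_Security plan = max(EF_Catering order=2, EF_Marketing push=15, EF_Staff briefing=23, EF_Rehearsal=14, EF_Signage=14) = 23; EF_Security plan = 23+15 = 38
Expected project duration μ = 38 days. Critical path: AV setup → Stage build → Staff briefing → Security plan.

Variance along critical path = 1.778 + 1.778 + 2.778 + 5.444 = 11.778; σ = √11.778 = 3.432 days.
Z = (31 − 38) / 3.432 = -2.040
P(T ≤ 31) = Φ(-2.040) ≈ 0.021

0.021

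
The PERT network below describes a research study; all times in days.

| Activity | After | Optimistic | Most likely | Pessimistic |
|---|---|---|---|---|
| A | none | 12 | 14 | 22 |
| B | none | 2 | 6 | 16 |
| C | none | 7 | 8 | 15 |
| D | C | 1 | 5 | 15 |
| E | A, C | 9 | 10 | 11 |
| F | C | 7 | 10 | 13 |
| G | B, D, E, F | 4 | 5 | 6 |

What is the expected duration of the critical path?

30 days

te_A = (12 + 4·14 + 22)/6 = 90/6 = 15
te_B = (2 + 4·6 + 16)/6 = 42/6 = 7
te_C = (7 + 4·8 + 15)/6 = 54/6 = 9
te_D = (1 + 4·5 + 15)/6 = 36/6 = 6
te_E = (9 + 4·10 + 11)/6 = 60/6 = 10
te_F = (7 + 4·10 + 13)/6 = 60/6 = 10
te_G = (4 + 4·5 + 6)/6 = 30/6 = 5

Forward pass:
ES_A = 0; EF_A = 15
ES_B = 0; EF_B = 7
ES_C = 0; EF_C = 9
ES_D = 9; EF_D = 9+6 = 15
ES_E = max(EF_A=15, EF_C=9) = 15; EF_E = 15+10 = 25
ES_F = 9; EF_F = 9+10 = 19
ES_G = max(EF_B=7, EF_D=15, EF_E=25, EF_F=19) = 25; EF_G = 25+5 = 30
Expected project duration μ = 30 days. Critical path: A → E → G.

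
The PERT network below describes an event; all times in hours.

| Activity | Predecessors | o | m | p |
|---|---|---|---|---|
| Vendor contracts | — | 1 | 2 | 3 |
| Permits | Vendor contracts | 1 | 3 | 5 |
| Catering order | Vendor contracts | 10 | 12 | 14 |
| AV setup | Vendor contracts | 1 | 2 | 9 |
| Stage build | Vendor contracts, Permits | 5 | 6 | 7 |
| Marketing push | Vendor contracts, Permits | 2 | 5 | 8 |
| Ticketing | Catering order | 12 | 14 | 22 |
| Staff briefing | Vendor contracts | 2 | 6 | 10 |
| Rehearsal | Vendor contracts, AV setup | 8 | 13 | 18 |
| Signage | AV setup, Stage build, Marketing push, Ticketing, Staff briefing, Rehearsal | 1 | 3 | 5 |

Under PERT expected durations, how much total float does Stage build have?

te_Vendor contracts = (1 + 4·2 + 3)/6 = 12/6 = 2
te_Permits = (1 + 4·3 + 5)/6 = 18/6 = 3
te_Catering order = (10 + 4·12 + 14)/6 = 72/6 = 12
te_AV setup = (1 + 4·2 + 9)/6 = 18/6 = 3
te_Stage build = (5 + 4·6 + 7)/6 = 36/6 = 6
te_Marketing push = (2 + 4·5 + 8)/6 = 30/6 = 5
te_Ticketing = (12 + 4·14 + 22)/6 = 90/6 = 15
te_Staff briefing = (2 + 4·6 + 10)/6 = 36/6 = 6
te_Rehearsal = (8 + 4·13 + 18)/6 = 78/6 = 13
te_Signage = (1 + 4·3 + 5)/6 = 18/6 = 3

Forward pass:
ES_Vendor contracts = 0; EF_Vendor contracts = 2
ES_Permits = 2; EF_Permits = 2+3 = 5
ES_Catering order = 2; EF_Catering order = 2+12 = 14
ES_AV setup = 2; EF_AV setup = 2+3 = 5
ES_Stage build = max(EF_Vendor contracts=2, EF_Permits=5) = 5; EF_Stage build = 5+6 = 11
ES_Marketing push = max(EF_Vendor contracts=2, EF_Permits=5) = 5; EF_Marketing push = 5+5 = 10
ES_Ticketing = 14; EF_Ticketing = 14+15 = 29
ES_Staff briefing = 2; EF_Staff briefing = 2+6 = 8
ES_Rehearsal = max(EF_Vendor contracts=2, EF_AV setup=5) = 5; EF_Rehearsal = 5+13 = 18
ES_Signage = max(EF_AV setup=5, EF_Stage build=11, EF_Marketing push=10, EF_Ticketing=29, EF_Staff briefing=8, EF_Rehearsal=18) = 29; EF_Signage = 29+3 = 32
Expected project duration μ = 32 hours. Critical path: Vendor contracts → Catering order → Ticketing → Signage.

Backward pass:
LF_Signage = 32; LS_Signage = 32−3 = 29
LF_Rehearsal = LS_Signage = 29; LS_Rehearsal = 29−13 = 16
LF_Staff briefing = LS_Signage = 29; LS_Staff briefing = 29−6 = 23
LF_Ticketing = LS_Signage = 29; LS_Ticketing = 29−15 = 14
LF_Marketing push = LS_Signage = 29; LS_Marketing push = 29−5 = 24
LF_Stage build = LS_Signage = 29; LS_Stage build = 29−6 = 23
LF_AV setup = min(LS_Rehearsal=16, LS_Signage=29) = 16; LS_AV setup = 16−3 = 13
LF_Catering order = LS_Ticketing = 14; LS_Catering order = 14−12 = 2
LF_Permits = min(LS_Stage build=23, LS_Marketing push=24) = 23; LS_Permits = 23−3 = 20
LF_Vendor contracts = min(LS_Permits=20, LS_Catering order=2, LS_AV setup=13, LS_Stage build=23, LS_Marketing push=24, LS_Staff briefing=23, LS_Rehearsal=16) = 2; LS_Vendor contracts = 2−2 = 0
Slack_Stage build = LS_Stage build − ES_Stage build = 23 − 5 = 18

18 hours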